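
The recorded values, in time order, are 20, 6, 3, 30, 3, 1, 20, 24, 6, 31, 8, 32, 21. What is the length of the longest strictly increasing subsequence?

5

Let dp[i] be the length of the longest such subsequence ending at index i:
i:      1  2  3  4  5  6  7  8  9 10 11 12 13
a[i]:  20  6  3 30  3  1 20 24  6 31  8 32 21
dp:     1  1  1  2  1  1  2  3  2  4  3  5  4
Maximum dp value is 5.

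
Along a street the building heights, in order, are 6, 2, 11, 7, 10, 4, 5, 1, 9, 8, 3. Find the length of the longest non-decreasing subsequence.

Track the smallest tail for each achievable length (allowing ties):
6 → extends → [6]
2 → replaces 6 → [2]
11 → extends → [2, 11]
7 → replaces 11 → [2, 7]
10 → extends → [2, 7, 10]
4 → replaces 7 → [2, 4, 10]
5 → replaces 10 → [2, 4, 5]
1 → replaces 2 → [1, 4, 5]
9 → extends → [1, 4, 5, 9]
8 → replaces 9 → [1, 4, 5, 8]
3 → replaces 4 → [1, 3, 5, 8]
Four tails, so the longest non-decreasing subsequence has length 4 (e.g. 2, 4, 5, 9).

4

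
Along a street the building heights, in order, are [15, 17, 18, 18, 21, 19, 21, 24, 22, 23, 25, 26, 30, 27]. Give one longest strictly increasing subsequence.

15, 17, 18, 19, 21, 22, 23, 25, 26, 30

Patience tails give the LIS length; then backtrack through the dp parents:
15 → extends → [15]
17 → extends → [15, 17]
18 → extends → [15, 17, 18]
18 → already a tail → [15, 17, 18]
21 → extends → [15, 17, 18, 21]
19 → replaces 21 → [15, 17, 18, 19]
21 → extends → [15, 17, 18, 19, 21]
24 → extends → [15, 17, 18, 19, 21, 24]
22 → replaces 24 → [15, 17, 18, 19, 21, 22]
23 → extends → [15, 17, 18, 19, 21, 22, 23]
25 → extends → [15, 17, 18, 19, 21, 22, 23, 25]
26 → extends → [15, 17, 18, 19, 21, 22, 23, 25, 26]
30 → extends → [15, 17, 18, 19, 21, 22, 23, 25, 26, 30]
27 → replaces 30 → [15, 17, 18, 19, 21, 22, 23, 25, 26, 27]
Length 10; one witness is 15, 17, 18, 19, 21, 22, 23, 25, 26, 30.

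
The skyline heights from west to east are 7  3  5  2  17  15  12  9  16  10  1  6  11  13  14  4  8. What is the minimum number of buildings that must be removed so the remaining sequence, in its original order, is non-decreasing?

Fewest deletions = n − (longest non-decreasing subsequence).
i:      1  2  3  4  5  6  7  8  9 10 11 12 13 14 15 16 17
a[i]:   7  3  5  2 17 15 12  9 16 10  1  6 11 13 14  4  8
dp:     1  1  2  1  3  3  3  3  4  4  1  3  5  6  7  2  4
max dp = 7, so deletions = 17 − 7 = 10.

10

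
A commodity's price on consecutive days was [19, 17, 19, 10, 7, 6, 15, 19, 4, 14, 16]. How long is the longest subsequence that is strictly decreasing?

6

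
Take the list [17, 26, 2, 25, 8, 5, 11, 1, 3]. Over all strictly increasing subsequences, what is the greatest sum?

Let S[i] be the best sum of a strictly increasing subsequence ending at i:
i:      1  2  3  4  5  6  7  8  9
a[i]:  17 26  2 25  8  5 11  1  3
S:     17 43  2 42 10  7 21  1  5
Maximum is 43 (e.g. 17 + 26).

43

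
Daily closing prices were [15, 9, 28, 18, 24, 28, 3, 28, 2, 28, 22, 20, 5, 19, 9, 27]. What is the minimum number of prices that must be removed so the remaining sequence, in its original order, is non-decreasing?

Fewest deletions = n − (longest non-decreasing subsequence).
i:      1  2  3  4  5  6  7  8  9 10 11 12 13 14 15 16
a[i]:  15  9 28 18 24 28  3 28  2 28 22 20  5 19  9 27
dp:     1  1  2  2  3  4  1  5  1  6  3  3  2  3  3  4
max dp = 6, so deletions = 16 − 6 = 10.

10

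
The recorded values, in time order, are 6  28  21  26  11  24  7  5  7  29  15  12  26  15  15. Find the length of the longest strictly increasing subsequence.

4

Track the smallest tail for each achievable length (strict):
6 → extends → [6]
28 → extends → [6, 28]
21 → replaces 28 → [6, 21]
26 → extends → [6, 21, 26]
11 → replaces 21 → [6, 11, 26]
24 → replaces 26 → [6, 11, 24]
7 → replaces 11 → [6, 7, 24]
5 → replaces 6 → [5, 7, 24]
7 → already a tail → [5, 7, 24]
29 → extends → [5, 7, 24, 29]
15 → replaces 24 → [5, 7, 15, 29]
12 → replaces 15 → [5, 7, 12, 29]
26 → replaces 29 → [5, 7, 12, 26]
15 → replaces 26 → [5, 7, 12, 15]
15 → already a tail → [5, 7, 12, 15]
Four tails, so the longest strictly increasing subsequence has length 4 (e.g. 6, 21, 26, 29).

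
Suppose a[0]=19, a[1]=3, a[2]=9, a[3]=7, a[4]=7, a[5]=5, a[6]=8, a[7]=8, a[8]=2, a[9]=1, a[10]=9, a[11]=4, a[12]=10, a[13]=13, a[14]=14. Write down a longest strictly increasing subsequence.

3, 7, 8, 9, 10, 13, 14

Patience tails give the LIS length; then backtrack through the dp parents:
19 → extends → [19]
3 → replaces 19 → [3]
9 → extends → [3, 9]
7 → replaces 9 → [3, 7]
7 → already a tail → [3, 7]
5 → replaces 7 → [3, 5]
8 → extends → [3, 5, 8]
8 → already a tail → [3, 5, 8]
2 → replaces 3 → [2, 5, 8]
1 → replaces 2 → [1, 5, 8]
9 → extends → [1, 5, 8, 9]
4 → replaces 5 → [1, 4, 8, 9]
10 → extends → [1, 4, 8, 9, 10]
13 → extends → [1, 4, 8, 9, 10, 13]
14 → extends → [1, 4, 8, 9, 10, 13, 14]
Length 7; one witness is 3, 7, 8, 9, 10, 13, 14.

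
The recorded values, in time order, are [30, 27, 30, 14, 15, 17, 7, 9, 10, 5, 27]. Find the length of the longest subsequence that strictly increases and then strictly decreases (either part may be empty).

inc[i] = longest strictly increasing subsequence ending at i; dec[i] = longest strictly decreasing subsequence starting at i:
i:      1  2  3  4  5  6  7  8  9 10 11
a[i]:  30 27 30 14 15 17  7  9 10  5 27
inc:    1  1  2  1  2  3  1  2  3  1  4
dec:    5  4  4  3  3  3  2  2  2  1  1
Best peak at i=1 (value 30): inc=1, dec=5, length 1+5−1 = 5.

5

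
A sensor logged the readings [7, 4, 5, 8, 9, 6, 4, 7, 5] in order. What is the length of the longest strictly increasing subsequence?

4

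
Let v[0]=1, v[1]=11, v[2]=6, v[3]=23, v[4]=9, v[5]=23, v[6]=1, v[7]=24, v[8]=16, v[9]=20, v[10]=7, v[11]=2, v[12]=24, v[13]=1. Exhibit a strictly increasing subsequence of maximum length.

Patience tails give the LIS length; then backtrack through the dp parents:
1 → extends → [1]
11 → extends → [1, 11]
6 → replaces 11 → [1, 6]
23 → extends → [1, 6, 23]
9 → replaces 23 → [1, 6, 9]
23 → extends → [1, 6, 9, 23]
1 → already a tail → [1, 6, 9, 23]
24 → extends → [1, 6, 9, 23, 24]
16 → replaces 23 → [1, 6, 9, 16, 24]
20 → replaces 24 → [1, 6, 9, 16, 20]
7 → replaces 9 → [1, 6, 7, 16, 20]
2 → replaces 6 → [1, 2, 7, 16, 20]
24 → extends → [1, 2, 7, 16, 20, 24]
1 → already a tail → [1, 2, 7, 16, 20, 24]
Length 6; one witness is 1, 6, 9, 16, 20, 24.

1, 6, 9, 16, 20, 24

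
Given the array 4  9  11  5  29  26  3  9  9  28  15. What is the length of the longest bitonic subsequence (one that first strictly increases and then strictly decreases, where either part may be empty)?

6

inc[i] = longest strictly increasing subsequence ending at i; dec[i] = longest strictly decreasing subsequence starting at i:
i:      1  2  3  4  5  6  7  8  9 10 11
a[i]:   4  9 11  5 29 26  3  9  9 28 15
inc:    1  2  3  2  4  4  1  3  3  5  4
dec:    2  3  3  2  3  2  1  1  1  2  1
Best peak at i=5 (value 29): inc=4, dec=3, length 4+3−1 = 6.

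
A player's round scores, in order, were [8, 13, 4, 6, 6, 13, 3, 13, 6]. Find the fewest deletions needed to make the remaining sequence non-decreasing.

Fewest deletions = n − (longest non-decreasing subsequence).
i:      1  2  3  4  5  6  7  8  9
a[i]:   8 13  4  6  6 13  3 13  6
dp:     1  2  1  2  3  4  1  5  4
max dp = 5, so deletions = 9 − 5 = 4.

4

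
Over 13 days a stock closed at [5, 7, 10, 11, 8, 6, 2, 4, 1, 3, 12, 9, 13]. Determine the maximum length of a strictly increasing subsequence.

Let dp[i] be the length of the longest such subsequence ending at index i:
i:      1  2  3  4  5  6  7  8  9 10 11 12 13
a[i]:   5  7 10 11  8  6  2  4  1  3 12  9 13
dp:     1  2  3  4  3  2  1  2  1  2  5  4  6
Maximum dp value is 6.

6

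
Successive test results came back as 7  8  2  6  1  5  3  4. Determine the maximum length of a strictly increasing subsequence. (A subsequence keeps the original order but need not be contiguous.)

3

Track the smallest tail for each achievable length (strict):
7 → extends → [7]
8 → extends → [7, 8]
2 → replaces 7 → [2, 8]
6 → replaces 8 → [2, 6]
1 → replaces 2 → [1, 6]
5 → replaces 6 → [1, 5]
3 → replaces 5 → [1, 3]
4 → extends → [1, 3, 4]
Three tails, so the longest strictly increasing subsequence has length 3 (e.g. 2, 3, 4).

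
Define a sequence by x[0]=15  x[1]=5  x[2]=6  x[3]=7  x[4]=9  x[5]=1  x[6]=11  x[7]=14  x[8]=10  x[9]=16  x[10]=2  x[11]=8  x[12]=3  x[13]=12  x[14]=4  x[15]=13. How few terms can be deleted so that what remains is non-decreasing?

9

Fewest deletions = n − (longest non-decreasing subsequence).
Patience tails:
15 → extends → [15]
5 → replaces 15 → [5]
6 → extends → [5, 6]
7 → extends → [5, 6, 7]
9 → extends → [5, 6, 7, 9]
1 → replaces 5 → [1, 6, 7, 9]
11 → extends → [1, 6, 7, 9, 11]
14 → extends → [1, 6, 7, 9, 11, 14]
10 → replaces 11 → [1, 6, 7, 9, 10, 14]
16 → extends → [1, 6, 7, 9, 10, 14, 16]
2 → replaces 6 → [1, 2, 7, 9, 10, 14, 16]
8 → replaces 9 → [1, 2, 7, 8, 10, 14, 16]
3 → replaces 7 → [1, 2, 3, 8, 10, 14, 16]
12 → replaces 14 → [1, 2, 3, 8, 10, 12, 16]
4 → replaces 8 → [1, 2, 3, 4, 10, 12, 16]
13 → replaces 16 → [1, 2, 3, 4, 10, 12, 13]
Longest non-decreasing subsequence has length 7, so deletions = 16 − 7 = 9.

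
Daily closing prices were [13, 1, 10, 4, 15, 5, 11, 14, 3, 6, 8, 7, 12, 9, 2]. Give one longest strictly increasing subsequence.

Patience tails give the LIS length; then backtrack through the dp parents:
13 → extends → [13]
1 → replaces 13 → [1]
10 → extends → [1, 10]
4 → replaces 10 → [1, 4]
15 → extends → [1, 4, 15]
5 → replaces 15 → [1, 4, 5]
11 → extends → [1, 4, 5, 11]
14 → extends → [1, 4, 5, 11, 14]
3 → replaces 4 → [1, 3, 5, 11, 14]
6 → replaces 11 → [1, 3, 5, 6, 14]
8 → replaces 14 → [1, 3, 5, 6, 8]
7 → replaces 8 → [1, 3, 5, 6, 7]
12 → extends → [1, 3, 5, 6, 7, 12]
9 → replaces 12 → [1, 3, 5, 6, 7, 9]
2 → replaces 3 → [1, 2, 5, 6, 7, 9]
Length 6; one witness is 1, 4, 5, 6, 8, 12.

1, 4, 5, 6, 8, 12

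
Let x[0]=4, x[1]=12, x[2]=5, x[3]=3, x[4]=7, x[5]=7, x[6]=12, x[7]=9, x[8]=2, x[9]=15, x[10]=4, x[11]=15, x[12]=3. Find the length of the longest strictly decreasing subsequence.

4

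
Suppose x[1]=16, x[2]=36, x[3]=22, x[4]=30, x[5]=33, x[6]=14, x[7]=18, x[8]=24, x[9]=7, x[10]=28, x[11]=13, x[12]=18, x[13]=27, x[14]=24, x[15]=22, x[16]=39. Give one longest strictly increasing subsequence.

Patience tails give the LIS length; then backtrack through the dp parents:
16 → extends → [16]
36 → extends → [16, 36]
22 → replaces 36 → [16, 22]
30 → extends → [16, 22, 30]
33 → extends → [16, 22, 30, 33]
14 → replaces 16 → [14, 22, 30, 33]
18 → replaces 22 → [14, 18, 30, 33]
24 → replaces 30 → [14, 18, 24, 33]
7 → replaces 14 → [7, 18, 24, 33]
28 → replaces 33 → [7, 18, 24, 28]
13 → replaces 18 → [7, 13, 24, 28]
18 → replaces 24 → [7, 13, 18, 28]
27 → replaces 28 → [7, 13, 18, 27]
24 → replaces 27 → [7, 13, 18, 24]
22 → replaces 24 → [7, 13, 18, 22]
39 → extends → [7, 13, 18, 22, 39]
Length 5; one witness is 16, 22, 30, 33, 39.

16, 22, 30, 33, 39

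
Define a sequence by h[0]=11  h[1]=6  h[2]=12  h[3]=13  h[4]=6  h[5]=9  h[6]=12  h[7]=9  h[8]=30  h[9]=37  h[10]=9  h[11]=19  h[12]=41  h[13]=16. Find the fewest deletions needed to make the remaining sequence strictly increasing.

Fewest deletions = n − (longest strictly increasing subsequence).
Patience tails:
11 → extends → [11]
6 → replaces 11 → [6]
12 → extends → [6, 12]
13 → extends → [6, 12, 13]
6 → already a tail → [6, 12, 13]
9 → replaces 12 → [6, 9, 13]
12 → replaces 13 → [6, 9, 12]
9 → already a tail → [6, 9, 12]
30 → extends → [6, 9, 12, 30]
37 → extends → [6, 9, 12, 30, 37]
9 → already a tail → [6, 9, 12, 30, 37]
19 → replaces 30 → [6, 9, 12, 19, 37]
41 → extends → [6, 9, 12, 19, 37, 41]
16 → replaces 19 → [6, 9, 12, 16, 37, 41]
Longest strictly increasing subsequence has length 6, so deletions = 14 − 6 = 8.

8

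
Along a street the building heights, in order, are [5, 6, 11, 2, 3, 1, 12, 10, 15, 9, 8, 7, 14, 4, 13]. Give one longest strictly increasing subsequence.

Patience tails give the LIS length; then backtrack through the dp parents:
5 → extends → [5]
6 → extends → [5, 6]
11 → extends → [5, 6, 11]
2 → replaces 5 → [2, 6, 11]
3 → replaces 6 → [2, 3, 11]
1 → replaces 2 → [1, 3, 11]
12 → extends → [1, 3, 11, 12]
10 → replaces 11 → [1, 3, 10, 12]
15 → extends → [1, 3, 10, 12, 15]
9 → replaces 10 → [1, 3, 9, 12, 15]
8 → replaces 9 → [1, 3, 8, 12, 15]
7 → replaces 8 → [1, 3, 7, 12, 15]
14 → replaces 15 → [1, 3, 7, 12, 14]
4 → replaces 7 → [1, 3, 4, 12, 14]
13 → replaces 14 → [1, 3, 4, 12, 13]
Length 5; one witness is 5, 6, 11, 12, 15.

5, 6, 11, 12, 15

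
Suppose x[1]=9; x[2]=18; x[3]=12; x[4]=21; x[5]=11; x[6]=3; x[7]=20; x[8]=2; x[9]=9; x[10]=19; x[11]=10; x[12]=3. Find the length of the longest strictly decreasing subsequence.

5

Let dp[i] be the longest strictly decreasing subsequence ending at i:
i:      1  2  3  4  5  6  7  8  9 10 11 12
x[i]:   9 18 12 21 11  3 20  2  9 19 10  3
dp:     1  1  2  1  3  4  2  5  4  3  4  5
Maximum is 5.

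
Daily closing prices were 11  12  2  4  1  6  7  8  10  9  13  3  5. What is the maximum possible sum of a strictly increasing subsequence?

Let S[i] be the best sum of a strictly increasing subsequence ending at i:
i:      1  2  3  4  5  6  7  8  9 10 11 12 13
a[i]:  11 12  2  4  1  6  7  8 10  9 13  3  5
S:     11 23  2  6  1 12 19 27 37 36 50  5 11
Maximum is 50 (e.g. 2 + 4 + 6 + 7 + 8 + 10 + 13).

50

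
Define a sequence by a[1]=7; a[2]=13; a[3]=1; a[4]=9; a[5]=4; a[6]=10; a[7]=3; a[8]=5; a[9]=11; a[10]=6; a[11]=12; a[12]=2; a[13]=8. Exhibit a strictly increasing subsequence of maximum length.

7, 9, 10, 11, 12

Patience tails give the LIS length; then backtrack through the dp parents:
7 → extends → [7]
13 → extends → [7, 13]
1 → replaces 7 → [1, 13]
9 → replaces 13 → [1, 9]
4 → replaces 9 → [1, 4]
10 → extends → [1, 4, 10]
3 → replaces 4 → [1, 3, 10]
5 → replaces 10 → [1, 3, 5]
11 → extends → [1, 3, 5, 11]
6 → replaces 11 → [1, 3, 5, 6]
12 → extends → [1, 3, 5, 6, 12]
2 → replaces 3 → [1, 2, 5, 6, 12]
8 → replaces 12 → [1, 2, 5, 6, 8]
Length 5; one witness is 7, 9, 10, 11, 12.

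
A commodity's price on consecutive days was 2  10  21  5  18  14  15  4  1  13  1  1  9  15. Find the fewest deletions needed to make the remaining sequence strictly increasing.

10

Fewest deletions = n − (longest strictly increasing subsequence).
i:      1  2  3  4  5  6  7  8  9 10 11 12 13 14
a[i]:   2 10 21  5 18 14 15  4  1 13  1  1  9 15
dp:     1  2  3  2  3  3  4  2  1  3  1  1  3  4
max dp = 4, so deletions = 14 − 4 = 10.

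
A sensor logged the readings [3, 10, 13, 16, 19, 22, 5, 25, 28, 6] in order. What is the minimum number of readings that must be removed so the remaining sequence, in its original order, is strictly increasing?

Fewest deletions = n − (longest strictly increasing subsequence).
Patience tails:
3 → extends → [3]
10 → extends → [3, 10]
13 → extends → [3, 10, 13]
16 → extends → [3, 10, 13, 16]
19 → extends → [3, 10, 13, 16, 19]
22 → extends → [3, 10, 13, 16, 19, 22]
5 → replaces 10 → [3, 5, 13, 16, 19, 22]
25 → extends → [3, 5, 13, 16, 19, 22, 25]
28 → extends → [3, 5, 13, 16, 19, 22, 25, 28]
6 → replaces 13 → [3, 5, 6, 16, 19, 22, 25, 28]
Longest strictly increasing subsequence has length 8, so deletions = 10 − 8 = 2.

2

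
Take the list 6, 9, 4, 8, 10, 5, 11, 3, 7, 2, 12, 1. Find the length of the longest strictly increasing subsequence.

5

Let dp[i] be the length of the longest such subsequence ending at index i:
i:      1  2  3  4  5  6  7  8  9 10 11 12
a[i]:   6  9  4  8 10  5 11  3  7  2 12  1
dp:     1  2  1  2  3  2  4  1  3  1  5  1
Maximum dp value is 5.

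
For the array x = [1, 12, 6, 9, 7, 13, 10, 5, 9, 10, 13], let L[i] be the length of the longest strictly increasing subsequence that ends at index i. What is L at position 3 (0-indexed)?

3

dp[i] = 1 + max{dp[j] : j<i, x[j]<x[i]} (or 1 if no such j):
i:      0  1  2  3  4  5  6  7  8  9 10
x[i]:   1 12  6  9  7 13 10  5  9 10 13
dp:     1  2  2  3  3  4  4  2  4  5  6
At index 3 the value is 3.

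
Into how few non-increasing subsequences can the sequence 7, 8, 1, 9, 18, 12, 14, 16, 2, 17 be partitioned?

7

Place each on the leftmost legal pile:
7 → new pile 1 (tops now [7])
8 → new pile 2 (tops now [7, 8])
1 → pile 1 (tops now [1, 8])
9 → new pile 3 (tops now [1, 8, 9])
18 → new pile 4 (tops now [1, 8, 9, 18])
12 → pile 4 (tops now [1, 8, 9, 12])
14 → new pile 5 (tops now [1, 8, 9, 12, 14])
16 → new pile 6 (tops now [1, 8, 9, 12, 14, 16])
2 → pile 2 (tops now [1, 2, 9, 12, 14, 16])
17 → new pile 7 (tops now [1, 2, 9, 12, 14, 16, 17])
Seven piles.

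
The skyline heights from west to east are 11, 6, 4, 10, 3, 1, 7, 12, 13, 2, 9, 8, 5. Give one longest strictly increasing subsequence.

6, 10, 12, 13

Patience tails give the LIS length; then backtrack through the dp parents:
11 → extends → [11]
6 → replaces 11 → [6]
4 → replaces 6 → [4]
10 → extends → [4, 10]
3 → replaces 4 → [3, 10]
1 → replaces 3 → [1, 10]
7 → replaces 10 → [1, 7]
12 → extends → [1, 7, 12]
13 → extends → [1, 7, 12, 13]
2 → replaces 7 → [1, 2, 12, 13]
9 → replaces 12 → [1, 2, 9, 13]
8 → replaces 9 → [1, 2, 8, 13]
5 → replaces 8 → [1, 2, 5, 13]
Length 4; one witness is 6, 10, 12, 13.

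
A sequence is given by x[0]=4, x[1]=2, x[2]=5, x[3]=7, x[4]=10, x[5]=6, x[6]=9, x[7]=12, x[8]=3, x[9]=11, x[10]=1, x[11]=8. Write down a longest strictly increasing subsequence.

Patience tails give the LIS length; then backtrack through the dp parents:
4 → extends → [4]
2 → replaces 4 → [2]
5 → extends → [2, 5]
7 → extends → [2, 5, 7]
10 → extends → [2, 5, 7, 10]
6 → replaces 7 → [2, 5, 6, 10]
9 → replaces 10 → [2, 5, 6, 9]
12 → extends → [2, 5, 6, 9, 12]
3 → replaces 5 → [2, 3, 6, 9, 12]
11 → replaces 12 → [2, 3, 6, 9, 11]
1 → replaces 2 → [1, 3, 6, 9, 11]
8 → replaces 9 → [1, 3, 6, 8, 11]
Length 5; one witness is 4, 5, 7, 10, 12.

4, 5, 7, 10, 12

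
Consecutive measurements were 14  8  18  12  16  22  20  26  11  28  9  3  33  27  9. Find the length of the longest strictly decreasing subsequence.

5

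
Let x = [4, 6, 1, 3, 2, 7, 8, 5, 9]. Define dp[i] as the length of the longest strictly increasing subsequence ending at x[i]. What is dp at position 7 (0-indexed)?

3

dp[i] = 1 + max{dp[j] : j<i, x[j]<x[i]} (or 1 if no such j):
i:     0 1 2 3 4 5 6 7 8
x[i]:  4 6 1 3 2 7 8 5 9
dp:    1 2 1 2 2 3 4 3 5
At index 7 the value is 3.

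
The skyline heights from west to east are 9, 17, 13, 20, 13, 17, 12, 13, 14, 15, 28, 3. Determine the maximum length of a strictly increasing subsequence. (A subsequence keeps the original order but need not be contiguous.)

6

Let dp[i] be the length of the longest such subsequence ending at index i:
i:      1  2  3  4  5  6  7  8  9 10 11 12
a[i]:   9 17 13 20 13 17 12 13 14 15 28  3
dp:     1  2  2  3  2  3  2  3  4  5  6  1
Maximum dp value is 6.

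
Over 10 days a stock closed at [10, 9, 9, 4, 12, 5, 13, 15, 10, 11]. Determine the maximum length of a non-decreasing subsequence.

5

Let dp[i] be the length of the longest such subsequence ending at index i:
i:      1  2  3  4  5  6  7  8  9 10
a[i]:  10  9  9  4 12  5 13 15 10 11
dp:     1  1  2  1  3  2  4  5  3  4
Maximum dp value is 5.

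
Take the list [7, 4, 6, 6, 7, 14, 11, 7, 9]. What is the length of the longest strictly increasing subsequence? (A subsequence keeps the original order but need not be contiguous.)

4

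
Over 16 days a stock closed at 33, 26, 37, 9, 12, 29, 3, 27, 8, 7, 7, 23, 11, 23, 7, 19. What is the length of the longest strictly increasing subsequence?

4

Let dp[i] be the length of the longest such subsequence ending at index i:
i:      1  2  3  4  5  6  7  8  9 10 11 12 13 14 15 16
a[i]:  33 26 37  9 12 29  3 27  8  7  7 23 11 23  7 19
dp:     1  1  2  1  2  3  1  3  2  2  2  3  3  4  2  4
Maximum dp value is 4.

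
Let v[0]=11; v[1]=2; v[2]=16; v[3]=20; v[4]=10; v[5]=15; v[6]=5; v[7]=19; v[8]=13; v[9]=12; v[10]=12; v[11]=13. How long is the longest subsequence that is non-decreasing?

Track the smallest tail for each achievable length (allowing ties):
11 → extends → [11]
2 → replaces 11 → [2]
16 → extends → [2, 16]
20 → extends → [2, 16, 20]
10 → replaces 16 → [2, 10, 20]
15 → replaces 20 → [2, 10, 15]
5 → replaces 10 → [2, 5, 15]
19 → extends → [2, 5, 15, 19]
13 → replaces 15 → [2, 5, 13, 19]
12 → replaces 13 → [2, 5, 12, 19]
12 → replaces 19 → [2, 5, 12, 12]
13 → extends → [2, 5, 12, 12, 13]
Five tails, so the longest non-decreasing subsequence has length 5 (e.g. 2, 10, 12, 12, 13).

5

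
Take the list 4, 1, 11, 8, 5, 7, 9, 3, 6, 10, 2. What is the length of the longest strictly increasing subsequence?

Let dp[i] be the length of the longest such subsequence ending at index i:
i:      1  2  3  4  5  6  7  8  9 10 11
a[i]:   4  1 11  8  5  7  9  3  6 10  2
dp:     1  1  2  2  2  3  4  2  3  5  2
Maximum dp value is 5.

5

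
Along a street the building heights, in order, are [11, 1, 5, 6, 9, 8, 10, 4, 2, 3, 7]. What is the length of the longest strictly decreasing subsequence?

5

Negate each value so 'decreasing' becomes 'increasing', then run patience tails on the negated sequence:
-11 → extends → [-11]
-1 → extends → [-11, -1]
-5 → replaces -1 → [-11, -5]
-6 → replaces -5 → [-11, -6]
-9 → replaces -6 → [-11, -9]
-8 → extends → [-11, -9, -8]
-10 → replaces -9 → [-11, -10, -8]
-4 → extends → [-11, -10, -8, -4]
-2 → extends → [-11, -10, -8, -4, -2]
-3 → replaces -2 → [-11, -10, -8, -4, -3]
-7 → replaces -4 → [-11, -10, -8, -7, -3]
Five tails, so the longest strictly decreasing subsequence of the original has length 5.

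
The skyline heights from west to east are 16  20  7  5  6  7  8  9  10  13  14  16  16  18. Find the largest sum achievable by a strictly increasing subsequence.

106

Let S[i] be the best sum of a strictly increasing subsequence ending at i:
i:       1   2   3   4   5   6   7   8   9  10  11  12  13  14
a[i]:   16  20   7   5   6   7   8   9  10  13  14  16  16  18
S:      16  36   7   5  11  18  26  35  45  58  72  88  88 106
Maximum is 106 (e.g. 5 + 6 + 7 + 8 + 9 + 10 + 13 + 14 + 16 + 18).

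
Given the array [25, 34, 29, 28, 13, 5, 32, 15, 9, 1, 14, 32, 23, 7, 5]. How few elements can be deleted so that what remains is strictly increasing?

Fewest deletions = n − (longest strictly increasing subsequence).
i:      1  2  3  4  5  6  7  8  9 10 11 12 13 14 15
a[i]:  25 34 29 28 13  5 32 15  9  1 14 32 23  7  5
dp:     1  2  2  2  1  1  3  2  2  1  3  4  4  2  2
max dp = 4, so deletions = 15 − 4 = 11.

11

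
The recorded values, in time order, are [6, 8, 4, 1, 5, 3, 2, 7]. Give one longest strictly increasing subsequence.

4, 5, 7

Patience tails give the LIS length; then backtrack through the dp parents:
6 → extends → [6]
8 → extends → [6, 8]
4 → replaces 6 → [4, 8]
1 → replaces 4 → [1, 8]
5 → replaces 8 → [1, 5]
3 → replaces 5 → [1, 3]
2 → replaces 3 → [1, 2]
7 → extends → [1, 2, 7]
Length 3; one witness is 4, 5, 7.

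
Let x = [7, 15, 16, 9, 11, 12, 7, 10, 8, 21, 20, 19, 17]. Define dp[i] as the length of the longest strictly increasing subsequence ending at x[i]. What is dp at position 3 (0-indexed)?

dp[i] = 1 + max{dp[j] : j<i, x[j]<x[i]} (or 1 if no such j):
i:      0  1  2  3  4  5  6  7  8  9 10 11 12
x[i]:   7 15 16  9 11 12  7 10  8 21 20 19 17
dp:     1  2  3  2  3  4  1  3  2  5  5  5  5
At index 3 the value is 2.

2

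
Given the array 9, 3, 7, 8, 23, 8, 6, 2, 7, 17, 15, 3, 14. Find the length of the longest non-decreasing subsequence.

Let dp[i] be the length of the longest such subsequence ending at index i:
i:      1  2  3  4  5  6  7  8  9 10 11 12 13
a[i]:   9  3  7  8 23  8  6  2  7 17 15  3 14
dp:     1  1  2  3  4  4  2  1  3  5  5  2  5
Maximum dp value is 5.

5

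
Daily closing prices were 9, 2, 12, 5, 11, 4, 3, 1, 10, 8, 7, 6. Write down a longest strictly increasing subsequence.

Patience tails give the LIS length; then backtrack through the dp parents:
9 → extends → [9]
2 → replaces 9 → [2]
12 → extends → [2, 12]
5 → replaces 12 → [2, 5]
11 → extends → [2, 5, 11]
4 → replaces 5 → [2, 4, 11]
3 → replaces 4 → [2, 3, 11]
1 → replaces 2 → [1, 3, 11]
10 → replaces 11 → [1, 3, 10]
8 → replaces 10 → [1, 3, 8]
7 → replaces 8 → [1, 3, 7]
6 → replaces 7 → [1, 3, 6]
Length 3; one witness is 2, 5, 11.

2, 5, 11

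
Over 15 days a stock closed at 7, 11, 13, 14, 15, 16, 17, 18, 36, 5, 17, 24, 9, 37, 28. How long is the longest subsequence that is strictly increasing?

10

Track the smallest tail for each achievable length (strict):
7 → extends → [7]
11 → extends → [7, 11]
13 → extends → [7, 11, 13]
14 → extends → [7, 11, 13, 14]
15 → extends → [7, 11, 13, 14, 15]
16 → extends → [7, 11, 13, 14, 15, 16]
17 → extends → [7, 11, 13, 14, 15, 16, 17]
18 → extends → [7, 11, 13, 14, 15, 16, 17, 18]
36 → extends → [7, 11, 13, 14, 15, 16, 17, 18, 36]
5 → replaces 7 → [5, 11, 13, 14, 15, 16, 17, 18, 36]
17 → already a tail → [5, 11, 13, 14, 15, 16, 17, 18, 36]
24 → replaces 36 → [5, 11, 13, 14, 15, 16, 17, 18, 24]
9 → replaces 11 → [5, 9, 13, 14, 15, 16, 17, 18, 24]
37 → extends → [5, 9, 13, 14, 15, 16, 17, 18, 24, 37]
28 → replaces 37 → [5, 9, 13, 14, 15, 16, 17, 18, 24, 28]
Ten tails, so the longest strictly increasing subsequence has length 10 (e.g. 7, 11, 13, 14, 15, 16, 17, 18, 36, 37).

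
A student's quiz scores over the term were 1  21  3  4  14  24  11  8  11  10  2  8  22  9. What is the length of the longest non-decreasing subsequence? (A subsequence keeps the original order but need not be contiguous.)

6

Track the smallest tail for each achievable length (allowing ties):
1 → extends → [1]
21 → extends → [1, 21]
3 → replaces 21 → [1, 3]
4 → extends → [1, 3, 4]
14 → extends → [1, 3, 4, 14]
24 → extends → [1, 3, 4, 14, 24]
11 → replaces 14 → [1, 3, 4, 11, 24]
8 → replaces 11 → [1, 3, 4, 8, 24]
11 → replaces 24 → [1, 3, 4, 8, 11]
10 → replaces 11 → [1, 3, 4, 8, 10]
2 → replaces 3 → [1, 2, 4, 8, 10]
8 → replaces 10 → [1, 2, 4, 8, 8]
22 → extends → [1, 2, 4, 8, 8, 22]
9 → replaces 22 → [1, 2, 4, 8, 8, 9]
Six tails, so the longest non-decreasing subsequence has length 6 (e.g. 1, 3, 4, 11, 11, 22).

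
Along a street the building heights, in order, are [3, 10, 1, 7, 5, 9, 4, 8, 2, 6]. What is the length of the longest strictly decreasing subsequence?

Negate each value so 'decreasing' becomes 'increasing', then run patience tails on the negated sequence:
-3 → extends → [-3]
-10 → replaces -3 → [-10]
-1 → extends → [-10, -1]
-7 → replaces -1 → [-10, -7]
-5 → extends → [-10, -7, -5]
-9 → replaces -7 → [-10, -9, -5]
-4 → extends → [-10, -9, -5, -4]
-8 → replaces -5 → [-10, -9, -8, -4]
-2 → extends → [-10, -9, -8, -4, -2]
-6 → replaces -4 → [-10, -9, -8, -6, -2]
Five tails, so the longest strictly decreasing subsequence of the original has length 5.

5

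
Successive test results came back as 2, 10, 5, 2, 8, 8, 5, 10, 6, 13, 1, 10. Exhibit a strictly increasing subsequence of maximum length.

2, 5, 8, 10, 13

Patience tails give the LIS length; then backtrack through the dp parents:
2 → extends → [2]
10 → extends → [2, 10]
5 → replaces 10 → [2, 5]
2 → already a tail → [2, 5]
8 → extends → [2, 5, 8]
8 → already a tail → [2, 5, 8]
5 → already a tail → [2, 5, 8]
10 → extends → [2, 5, 8, 10]
6 → replaces 8 → [2, 5, 6, 10]
13 → extends → [2, 5, 6, 10, 13]
1 → replaces 2 → [1, 5, 6, 10, 13]
10 → already a tail → [1, 5, 6, 10, 13]
Length 5; one witness is 2, 5, 8, 10, 13.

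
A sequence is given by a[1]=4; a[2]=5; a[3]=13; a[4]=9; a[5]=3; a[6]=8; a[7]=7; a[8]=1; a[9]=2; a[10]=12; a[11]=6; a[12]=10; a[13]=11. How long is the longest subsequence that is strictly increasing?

5

Track the smallest tail for each achievable length (strict):
4 → extends → [4]
5 → extends → [4, 5]
13 → extends → [4, 5, 13]
9 → replaces 13 → [4, 5, 9]
3 → replaces 4 → [3, 5, 9]
8 → replaces 9 → [3, 5, 8]
7 → replaces 8 → [3, 5, 7]
1 → replaces 3 → [1, 5, 7]
2 → replaces 5 → [1, 2, 7]
12 → extends → [1, 2, 7, 12]
6 → replaces 7 → [1, 2, 6, 12]
10 → replaces 12 → [1, 2, 6, 10]
11 → extends → [1, 2, 6, 10, 11]
Five tails, so the longest strictly increasing subsequence has length 5 (e.g. 4, 5, 9, 10, 11).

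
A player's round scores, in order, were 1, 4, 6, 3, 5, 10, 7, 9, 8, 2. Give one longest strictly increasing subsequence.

1, 4, 6, 7, 9

Patience tails give the LIS length; then backtrack through the dp parents:
1 → extends → [1]
4 → extends → [1, 4]
6 → extends → [1, 4, 6]
3 → replaces 4 → [1, 3, 6]
5 → replaces 6 → [1, 3, 5]
10 → extends → [1, 3, 5, 10]
7 → replaces 10 → [1, 3, 5, 7]
9 → extends → [1, 3, 5, 7, 9]
8 → replaces 9 → [1, 3, 5, 7, 8]
2 → replaces 3 → [1, 2, 5, 7, 8]
Length 5; one witness is 1, 4, 6, 7, 9.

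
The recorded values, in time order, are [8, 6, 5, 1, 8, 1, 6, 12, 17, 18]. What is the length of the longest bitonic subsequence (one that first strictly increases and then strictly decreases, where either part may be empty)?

5

inc[i] = longest strictly increasing subsequence ending at i; dec[i] = longest strictly decreasing subsequence starting at i:
i:      1  2  3  4  5  6  7  8  9 10
a[i]:   8  6  5  1  8  1  6 12 17 18
inc:    1  1  1  1  2  1  2  3  4  5
dec:    4  3  2  1  2  1  1  1  1  1
Best peak at i=10 (value 18): inc=5, dec=1, length 5+1−1 = 5.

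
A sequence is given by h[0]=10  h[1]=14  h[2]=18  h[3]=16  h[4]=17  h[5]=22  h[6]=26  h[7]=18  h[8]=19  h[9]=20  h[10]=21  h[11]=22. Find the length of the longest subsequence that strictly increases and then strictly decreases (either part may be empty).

9

inc[i] = longest strictly increasing subsequence ending at i; dec[i] = longest strictly decreasing subsequence starting at i:
i:      0  1  2  3  4  5  6  7  8  9 10 11
h[i]:  10 14 18 16 17 22 26 18 19 20 21 22
inc:    1  2  3  3  4  5  6  5  6  7  8  9
dec:    1  1  2  1  1  2  2  1  1  1  1  1
Best peak at i=11 (value 22): inc=9, dec=1, length 9+1−1 = 9.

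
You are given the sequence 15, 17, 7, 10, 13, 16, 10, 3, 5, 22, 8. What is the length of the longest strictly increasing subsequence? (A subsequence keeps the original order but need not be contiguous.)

Let dp[i] be the length of the longest such subsequence ending at index i:
i:      1  2  3  4  5  6  7  8  9 10 11
a[i]:  15 17  7 10 13 16 10  3  5 22  8
dp:     1  2  1  2  3  4  2  1  2  5  3
Maximum dp value is 5.

5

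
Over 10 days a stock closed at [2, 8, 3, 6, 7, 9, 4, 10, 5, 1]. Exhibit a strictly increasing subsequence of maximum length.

2, 3, 6, 7, 9, 10

Patience tails give the LIS length; then backtrack through the dp parents:
2 → extends → [2]
8 → extends → [2, 8]
3 → replaces 8 → [2, 3]
6 → extends → [2, 3, 6]
7 → extends → [2, 3, 6, 7]
9 → extends → [2, 3, 6, 7, 9]
4 → replaces 6 → [2, 3, 4, 7, 9]
10 → extends → [2, 3, 4, 7, 9, 10]
5 → replaces 7 → [2, 3, 4, 5, 9, 10]
1 → replaces 2 → [1, 3, 4, 5, 9, 10]
Length 6; one witness is 2, 3, 6, 7, 9, 10.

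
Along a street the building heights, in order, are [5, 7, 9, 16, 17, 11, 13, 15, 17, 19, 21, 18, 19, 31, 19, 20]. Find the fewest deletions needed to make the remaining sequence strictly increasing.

Fewest deletions = n − (longest strictly increasing subsequence).
Patience tails:
5 → extends → [5]
7 → extends → [5, 7]
9 → extends → [5, 7, 9]
16 → extends → [5, 7, 9, 16]
17 → extends → [5, 7, 9, 16, 17]
11 → replaces 16 → [5, 7, 9, 11, 17]
13 → replaces 17 → [5, 7, 9, 11, 13]
15 → extends → [5, 7, 9, 11, 13, 15]
17 → extends → [5, 7, 9, 11, 13, 15, 17]
19 → extends → [5, 7, 9, 11, 13, 15, 17, 19]
21 → extends → [5, 7, 9, 11, 13, 15, 17, 19, 21]
18 → replaces 19 → [5, 7, 9, 11, 13, 15, 17, 18, 21]
19 → replaces 21 → [5, 7, 9, 11, 13, 15, 17, 18, 19]
31 → extends → [5, 7, 9, 11, 13, 15, 17, 18, 19, 31]
19 → already a tail → [5, 7, 9, 11, 13, 15, 17, 18, 19, 31]
20 → replaces 31 → [5, 7, 9, 11, 13, 15, 17, 18, 19, 20]
Longest strictly increasing subsequence has length 10, so deletions = 16 − 10 = 6.

6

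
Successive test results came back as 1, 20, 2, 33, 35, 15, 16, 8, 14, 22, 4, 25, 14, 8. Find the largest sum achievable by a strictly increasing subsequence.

89

Let S[i] be the best sum of a strictly increasing subsequence ending at i:
i:      1  2  3  4  5  6  7  8  9 10 11 12 13 14
a[i]:   1 20  2 33 35 15 16  8 14 22  4 25 14  8
S:      1 21  3 54 89 18 34 11 25 56  7 81 25 15
Maximum is 89 (e.g. 1 + 20 + 33 + 35).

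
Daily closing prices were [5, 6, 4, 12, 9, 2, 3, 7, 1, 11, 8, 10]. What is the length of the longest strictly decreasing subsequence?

Let dp[i] be the longest strictly decreasing subsequence ending at i:
i:      1  2  3  4  5  6  7  8  9 10 11 12
a[i]:   5  6  4 12  9  2  3  7  1 11  8 10
dp:     1  1  2  1  2  3  3  3  4  2  3  3
Maximum is 4.

4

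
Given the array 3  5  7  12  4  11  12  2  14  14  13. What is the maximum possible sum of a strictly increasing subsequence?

Let S[i] be the best sum of a strictly increasing subsequence ending at i:
i:      1  2  3  4  5  6  7  8  9 10 11
a[i]:   3  5  7 12  4 11 12  2 14 14 13
S:      3  8 15 27  7 26 38  2 52 52 51
Maximum is 52 (e.g. 3 + 5 + 7 + 11 + 12 + 14).

52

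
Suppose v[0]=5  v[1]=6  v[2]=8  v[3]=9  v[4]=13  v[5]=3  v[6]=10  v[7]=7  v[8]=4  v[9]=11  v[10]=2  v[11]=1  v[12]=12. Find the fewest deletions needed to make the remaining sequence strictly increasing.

Fewest deletions = n − (longest strictly increasing subsequence).
i:      0  1  2  3  4  5  6  7  8  9 10 11 12
v[i]:   5  6  8  9 13  3 10  7  4 11  2  1 12
dp:     1  2  3  4  5  1  5  3  2  6  1  1  7
max dp = 7, so deletions = 13 − 7 = 6.

6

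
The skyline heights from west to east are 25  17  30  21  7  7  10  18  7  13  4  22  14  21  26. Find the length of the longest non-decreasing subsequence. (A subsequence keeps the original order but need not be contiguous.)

7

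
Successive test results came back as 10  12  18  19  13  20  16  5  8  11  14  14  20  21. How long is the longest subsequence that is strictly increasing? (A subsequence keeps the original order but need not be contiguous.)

6

Let dp[i] be the length of the longest such subsequence ending at index i:
i:      1  2  3  4  5  6  7  8  9 10 11 12 13 14
a[i]:  10 12 18 19 13 20 16  5  8 11 14 14 20 21
dp:     1  2  3  4  3  5  4  1  2  3  4  4  5  6
Maximum dp value is 6.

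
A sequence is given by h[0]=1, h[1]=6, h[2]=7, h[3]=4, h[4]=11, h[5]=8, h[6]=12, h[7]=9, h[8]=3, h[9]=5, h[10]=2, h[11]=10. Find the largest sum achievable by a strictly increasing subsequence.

Let S[i] be the best sum of a strictly increasing subsequence ending at i:
i:      0  1  2  3  4  5  6  7  8  9 10 11
h[i]:   1  6  7  4 11  8 12  9  3  5  2 10
S:      1  7 14  5 25 22 37 31  4 10  3 41
Maximum is 41 (e.g. 1 + 6 + 7 + 8 + 9 + 10).

41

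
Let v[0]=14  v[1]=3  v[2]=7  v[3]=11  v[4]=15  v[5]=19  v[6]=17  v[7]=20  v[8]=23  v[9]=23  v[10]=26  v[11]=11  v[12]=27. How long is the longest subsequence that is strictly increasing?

Let dp[i] be the length of the longest such subsequence ending at index i:
i:      0  1  2  3  4  5  6  7  8  9 10 11 12
v[i]:  14  3  7 11 15 19 17 20 23 23 26 11 27
dp:     1  1  2  3  4  5  5  6  7  7  8  3  9
Maximum dp value is 9.

9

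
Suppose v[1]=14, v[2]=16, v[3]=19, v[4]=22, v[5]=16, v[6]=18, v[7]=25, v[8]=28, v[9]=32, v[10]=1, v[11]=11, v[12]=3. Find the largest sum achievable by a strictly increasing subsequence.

156

Let S[i] be the best sum of a strictly increasing subsequence ending at i:
i:       1   2   3   4   5   6   7   8   9  10  11  12
v[i]:   14  16  19  22  16  18  25  28  32   1  11   3
S:      14  30  49  71  30  48  96 124 156   1  12   4
Maximum is 156 (e.g. 14 + 16 + 19 + 22 + 25 + 28 + 32).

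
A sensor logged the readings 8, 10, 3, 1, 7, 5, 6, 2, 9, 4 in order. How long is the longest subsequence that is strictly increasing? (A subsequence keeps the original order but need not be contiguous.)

Let dp[i] be the length of the longest such subsequence ending at index i:
i:      1  2  3  4  5  6  7  8  9 10
a[i]:   8 10  3  1  7  5  6  2  9  4
dp:     1  2  1  1  2  2  3  2  4  3
Maximum dp value is 4.

4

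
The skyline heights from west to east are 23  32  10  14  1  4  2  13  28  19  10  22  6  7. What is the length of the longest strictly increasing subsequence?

Track the smallest tail for each achievable length (strict):
23 → extends → [23]
32 → extends → [23, 32]
10 → replaces 23 → [10, 32]
14 → replaces 32 → [10, 14]
1 → replaces 10 → [1, 14]
4 → replaces 14 → [1, 4]
2 → replaces 4 → [1, 2]
13 → extends → [1, 2, 13]
28 → extends → [1, 2, 13, 28]
19 → replaces 28 → [1, 2, 13, 19]
10 → replaces 13 → [1, 2, 10, 19]
22 → extends → [1, 2, 10, 19, 22]
6 → replaces 10 → [1, 2, 6, 19, 22]
7 → replaces 19 → [1, 2, 6, 7, 22]
Five tails, so the longest strictly increasing subsequence has length 5 (e.g. 1, 4, 13, 19, 22).

5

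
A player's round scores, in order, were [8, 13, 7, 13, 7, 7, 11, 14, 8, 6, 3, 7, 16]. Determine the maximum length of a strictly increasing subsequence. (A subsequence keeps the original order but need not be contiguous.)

4

Track the smallest tail for each achievable length (strict):
8 → extends → [8]
13 → extends → [8, 13]
7 → replaces 8 → [7, 13]
13 → already a tail → [7, 13]
7 → already a tail → [7, 13]
7 → already a tail → [7, 13]
11 → replaces 13 → [7, 11]
14 → extends → [7, 11, 14]
8 → replaces 11 → [7, 8, 14]
6 → replaces 7 → [6, 8, 14]
3 → replaces 6 → [3, 8, 14]
7 → replaces 8 → [3, 7, 14]
16 → extends → [3, 7, 14, 16]
Four tails, so the longest strictly increasing subsequence has length 4 (e.g. 8, 13, 14, 16).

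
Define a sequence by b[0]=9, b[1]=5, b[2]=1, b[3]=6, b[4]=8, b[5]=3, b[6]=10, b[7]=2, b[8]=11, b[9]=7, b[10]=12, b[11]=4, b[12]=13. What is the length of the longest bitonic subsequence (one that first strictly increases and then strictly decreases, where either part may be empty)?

inc[i] = longest strictly increasing subsequence ending at i; dec[i] = longest strictly decreasing subsequence starting at i:
i:      0  1  2  3  4  5  6  7  8  9 10 11 12
b[i]:   9  5  1  6  8  3 10  2 11  7 12  4 13
inc:    1  1  1  2  3  2  4  2  5  3  6  3  7
dec:    4  3  1  3  3  2  3  1  3  2  2  1  1
Best peak at i=8 (value 11): inc=5, dec=3, length 5+3−1 = 7.

7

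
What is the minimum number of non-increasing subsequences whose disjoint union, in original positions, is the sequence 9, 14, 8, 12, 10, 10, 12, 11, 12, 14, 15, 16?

Place each on the leftmost legal pile:
9 → new pile 1 (tops now [9])
14 → new pile 2 (tops now [9, 14])
8 → pile 1 (tops now [8, 14])
12 → pile 2 (tops now [8, 12])
10 → pile 2 (tops now [8, 10])
10 → pile 2 (tops now [8, 10])
12 → new pile 3 (tops now [8, 10, 12])
11 → pile 3 (tops now [8, 10, 11])
12 → new pile 4 (tops now [8, 10, 11, 12])
14 → new pile 5 (tops now [8, 10, 11, 12, 14])
15 → new pile 6 (tops now [8, 10, 11, 12, 14, 15])
16 → new pile 7 (tops now [8, 10, 11, 12, 14, 15, 16])
Seven piles.

7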